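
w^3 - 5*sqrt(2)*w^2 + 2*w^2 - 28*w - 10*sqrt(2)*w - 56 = (w + 2)*(w - 7*sqrt(2))*(w + 2*sqrt(2))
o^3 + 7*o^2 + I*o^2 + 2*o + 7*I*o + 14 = (o + 7)*(o - I)*(o + 2*I)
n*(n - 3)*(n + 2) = n^3 - n^2 - 6*n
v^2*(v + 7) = v^3 + 7*v^2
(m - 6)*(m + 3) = m^2 - 3*m - 18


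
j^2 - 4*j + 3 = (j - 3)*(j - 1)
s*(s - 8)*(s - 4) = s^3 - 12*s^2 + 32*s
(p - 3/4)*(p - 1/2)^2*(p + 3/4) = p^4 - p^3 - 5*p^2/16 + 9*p/16 - 9/64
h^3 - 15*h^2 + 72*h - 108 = (h - 6)^2*(h - 3)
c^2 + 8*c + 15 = (c + 3)*(c + 5)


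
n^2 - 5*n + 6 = (n - 3)*(n - 2)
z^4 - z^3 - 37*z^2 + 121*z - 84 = (z - 4)*(z - 3)*(z - 1)*(z + 7)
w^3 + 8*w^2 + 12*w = w*(w + 2)*(w + 6)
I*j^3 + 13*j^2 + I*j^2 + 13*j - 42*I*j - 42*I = (j - 7*I)*(j - 6*I)*(I*j + I)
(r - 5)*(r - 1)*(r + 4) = r^3 - 2*r^2 - 19*r + 20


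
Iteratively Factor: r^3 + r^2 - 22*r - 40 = (r - 5)*(r^2 + 6*r + 8) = (r - 5)*(r + 4)*(r + 2)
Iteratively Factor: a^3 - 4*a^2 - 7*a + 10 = (a - 1)*(a^2 - 3*a - 10) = (a - 5)*(a - 1)*(a + 2)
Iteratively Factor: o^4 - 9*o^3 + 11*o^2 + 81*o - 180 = (o - 5)*(o^3 - 4*o^2 - 9*o + 36) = (o - 5)*(o - 3)*(o^2 - o - 12) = (o - 5)*(o - 4)*(o - 3)*(o + 3)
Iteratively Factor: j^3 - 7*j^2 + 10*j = (j)*(j^2 - 7*j + 10) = j*(j - 5)*(j - 2)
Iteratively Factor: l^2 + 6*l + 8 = (l + 4)*(l + 2)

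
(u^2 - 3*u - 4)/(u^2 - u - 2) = (u - 4)/(u - 2)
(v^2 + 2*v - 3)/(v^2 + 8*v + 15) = (v - 1)/(v + 5)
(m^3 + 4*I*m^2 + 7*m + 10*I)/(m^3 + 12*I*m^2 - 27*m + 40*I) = (m^2 - I*m + 2)/(m^2 + 7*I*m + 8)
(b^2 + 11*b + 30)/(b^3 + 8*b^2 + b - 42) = (b^2 + 11*b + 30)/(b^3 + 8*b^2 + b - 42)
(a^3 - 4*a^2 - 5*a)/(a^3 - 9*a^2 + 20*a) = (a + 1)/(a - 4)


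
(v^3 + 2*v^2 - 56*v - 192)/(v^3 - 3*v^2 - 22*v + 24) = (v^2 - 2*v - 48)/(v^2 - 7*v + 6)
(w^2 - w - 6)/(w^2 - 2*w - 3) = (w + 2)/(w + 1)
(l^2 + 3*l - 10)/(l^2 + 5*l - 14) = (l + 5)/(l + 7)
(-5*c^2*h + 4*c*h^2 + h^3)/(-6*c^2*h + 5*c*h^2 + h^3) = (5*c + h)/(6*c + h)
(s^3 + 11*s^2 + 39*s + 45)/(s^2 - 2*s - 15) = (s^2 + 8*s + 15)/(s - 5)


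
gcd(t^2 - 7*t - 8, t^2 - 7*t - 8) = t^2 - 7*t - 8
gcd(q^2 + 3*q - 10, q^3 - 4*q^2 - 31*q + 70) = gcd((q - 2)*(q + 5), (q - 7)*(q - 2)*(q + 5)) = q^2 + 3*q - 10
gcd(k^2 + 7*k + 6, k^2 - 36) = k + 6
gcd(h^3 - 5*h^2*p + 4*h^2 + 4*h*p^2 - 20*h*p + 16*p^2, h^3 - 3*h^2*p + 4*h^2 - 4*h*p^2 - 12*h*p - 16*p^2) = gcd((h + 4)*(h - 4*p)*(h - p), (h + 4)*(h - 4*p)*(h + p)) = -h^2 + 4*h*p - 4*h + 16*p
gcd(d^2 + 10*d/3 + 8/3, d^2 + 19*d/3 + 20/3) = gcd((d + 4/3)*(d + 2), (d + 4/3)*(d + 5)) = d + 4/3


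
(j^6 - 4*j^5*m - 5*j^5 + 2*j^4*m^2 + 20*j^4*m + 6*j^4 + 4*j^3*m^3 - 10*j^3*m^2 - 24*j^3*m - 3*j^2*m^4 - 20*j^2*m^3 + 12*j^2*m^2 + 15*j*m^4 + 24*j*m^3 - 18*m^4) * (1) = j^6 - 4*j^5*m - 5*j^5 + 2*j^4*m^2 + 20*j^4*m + 6*j^4 + 4*j^3*m^3 - 10*j^3*m^2 - 24*j^3*m - 3*j^2*m^4 - 20*j^2*m^3 + 12*j^2*m^2 + 15*j*m^4 + 24*j*m^3 - 18*m^4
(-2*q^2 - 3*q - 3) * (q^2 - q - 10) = -2*q^4 - q^3 + 20*q^2 + 33*q + 30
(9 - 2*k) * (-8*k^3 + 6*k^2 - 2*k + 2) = 16*k^4 - 84*k^3 + 58*k^2 - 22*k + 18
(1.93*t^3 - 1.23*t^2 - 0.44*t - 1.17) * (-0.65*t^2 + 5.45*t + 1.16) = -1.2545*t^5 + 11.318*t^4 - 4.1787*t^3 - 3.0643*t^2 - 6.8869*t - 1.3572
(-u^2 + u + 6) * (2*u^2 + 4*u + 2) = -2*u^4 - 2*u^3 + 14*u^2 + 26*u + 12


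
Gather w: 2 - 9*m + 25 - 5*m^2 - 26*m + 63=-5*m^2 - 35*m + 90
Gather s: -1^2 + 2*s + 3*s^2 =3*s^2 + 2*s - 1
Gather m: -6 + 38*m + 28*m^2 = 28*m^2 + 38*m - 6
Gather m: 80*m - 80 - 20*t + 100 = 80*m - 20*t + 20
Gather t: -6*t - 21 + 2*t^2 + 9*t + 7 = 2*t^2 + 3*t - 14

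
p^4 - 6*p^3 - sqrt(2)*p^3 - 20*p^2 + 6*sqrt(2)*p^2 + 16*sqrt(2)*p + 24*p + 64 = (p - 8)*(p + 2)*(p - 2*sqrt(2))*(p + sqrt(2))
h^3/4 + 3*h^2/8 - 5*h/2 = h*(h/4 + 1)*(h - 5/2)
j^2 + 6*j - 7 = (j - 1)*(j + 7)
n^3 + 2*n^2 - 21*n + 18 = (n - 3)*(n - 1)*(n + 6)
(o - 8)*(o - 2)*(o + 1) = o^3 - 9*o^2 + 6*o + 16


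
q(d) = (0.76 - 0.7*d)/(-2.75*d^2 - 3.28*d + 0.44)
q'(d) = (0.76 - 0.7*d)*(5.5*d + 3.28)/(-2.75*d^2 - 3.28*d + 0.44)^2 - 0.7/(-2.75*d^2 - 3.28*d + 0.44) = (-1.925*d^2 + 4.18*d + 2.1848)/(7.5625*d^4 + 18.04*d^3 + 8.3384*d^2 - 2.8864*d + 0.1936)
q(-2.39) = -0.33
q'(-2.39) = -0.34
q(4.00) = 0.04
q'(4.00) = -0.00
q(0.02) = 2.00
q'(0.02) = 16.27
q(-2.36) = -0.34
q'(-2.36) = -0.36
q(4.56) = 0.03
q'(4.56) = -0.00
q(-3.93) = -0.12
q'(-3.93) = -0.05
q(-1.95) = -0.59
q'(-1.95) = -1.01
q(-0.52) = 0.80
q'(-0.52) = -0.26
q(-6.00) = -0.06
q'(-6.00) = -0.01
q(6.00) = 0.03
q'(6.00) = -0.00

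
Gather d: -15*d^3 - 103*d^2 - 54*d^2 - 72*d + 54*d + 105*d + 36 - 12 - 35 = -15*d^3 - 157*d^2 + 87*d - 11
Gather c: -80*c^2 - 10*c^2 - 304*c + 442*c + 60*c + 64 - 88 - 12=-90*c^2 + 198*c - 36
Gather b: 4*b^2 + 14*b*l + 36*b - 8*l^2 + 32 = 4*b^2 + b*(14*l + 36) - 8*l^2 + 32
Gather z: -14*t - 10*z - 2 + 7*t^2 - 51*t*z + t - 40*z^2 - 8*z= 7*t^2 - 13*t - 40*z^2 + z*(-51*t - 18) - 2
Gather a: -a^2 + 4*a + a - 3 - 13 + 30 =-a^2 + 5*a + 14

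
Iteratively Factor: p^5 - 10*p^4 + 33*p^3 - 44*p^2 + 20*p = (p)*(p^4 - 10*p^3 + 33*p^2 - 44*p + 20) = p*(p - 1)*(p^3 - 9*p^2 + 24*p - 20) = p*(p - 2)*(p - 1)*(p^2 - 7*p + 10) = p*(p - 2)^2*(p - 1)*(p - 5)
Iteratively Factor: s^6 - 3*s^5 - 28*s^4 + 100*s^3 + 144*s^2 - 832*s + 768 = (s - 2)*(s^5 - s^4 - 30*s^3 + 40*s^2 + 224*s - 384) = (s - 2)^2*(s^4 + s^3 - 28*s^2 - 16*s + 192) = (s - 4)*(s - 2)^2*(s^3 + 5*s^2 - 8*s - 48) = (s - 4)*(s - 3)*(s - 2)^2*(s^2 + 8*s + 16) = (s - 4)*(s - 3)*(s - 2)^2*(s + 4)*(s + 4)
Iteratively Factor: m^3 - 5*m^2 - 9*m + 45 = (m + 3)*(m^2 - 8*m + 15) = (m - 5)*(m + 3)*(m - 3)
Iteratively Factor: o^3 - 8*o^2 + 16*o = (o - 4)*(o^2 - 4*o) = o*(o - 4)*(o - 4)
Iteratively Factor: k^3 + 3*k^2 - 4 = (k - 1)*(k^2 + 4*k + 4) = (k - 1)*(k + 2)*(k + 2)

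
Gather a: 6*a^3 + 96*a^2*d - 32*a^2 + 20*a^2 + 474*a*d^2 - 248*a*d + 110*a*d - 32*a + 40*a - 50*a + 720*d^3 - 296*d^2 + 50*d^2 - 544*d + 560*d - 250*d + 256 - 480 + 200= 6*a^3 + a^2*(96*d - 12) + a*(474*d^2 - 138*d - 42) + 720*d^3 - 246*d^2 - 234*d - 24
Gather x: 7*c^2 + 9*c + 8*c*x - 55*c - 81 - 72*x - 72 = 7*c^2 - 46*c + x*(8*c - 72) - 153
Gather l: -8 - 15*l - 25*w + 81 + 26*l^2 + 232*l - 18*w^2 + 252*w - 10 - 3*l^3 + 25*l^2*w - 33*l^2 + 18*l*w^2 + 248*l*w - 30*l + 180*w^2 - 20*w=-3*l^3 + l^2*(25*w - 7) + l*(18*w^2 + 248*w + 187) + 162*w^2 + 207*w + 63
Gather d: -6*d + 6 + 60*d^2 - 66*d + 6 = 60*d^2 - 72*d + 12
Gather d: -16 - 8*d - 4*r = -8*d - 4*r - 16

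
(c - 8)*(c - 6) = c^2 - 14*c + 48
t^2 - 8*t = t*(t - 8)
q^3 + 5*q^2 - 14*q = q*(q - 2)*(q + 7)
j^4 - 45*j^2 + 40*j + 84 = (j - 6)*(j - 2)*(j + 1)*(j + 7)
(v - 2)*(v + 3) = v^2 + v - 6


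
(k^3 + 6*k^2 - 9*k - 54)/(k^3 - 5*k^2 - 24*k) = (k^2 + 3*k - 18)/(k*(k - 8))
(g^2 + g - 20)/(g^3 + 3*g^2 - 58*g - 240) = (g - 4)/(g^2 - 2*g - 48)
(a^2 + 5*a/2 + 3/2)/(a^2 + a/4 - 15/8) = 4*(a + 1)/(4*a - 5)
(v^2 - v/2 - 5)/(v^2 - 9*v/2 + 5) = (v + 2)/(v - 2)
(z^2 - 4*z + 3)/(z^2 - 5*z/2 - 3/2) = 2*(z - 1)/(2*z + 1)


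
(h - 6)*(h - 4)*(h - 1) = h^3 - 11*h^2 + 34*h - 24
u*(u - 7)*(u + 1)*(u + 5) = u^4 - u^3 - 37*u^2 - 35*u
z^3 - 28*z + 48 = (z - 4)*(z - 2)*(z + 6)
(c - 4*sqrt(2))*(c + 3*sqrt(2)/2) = c^2 - 5*sqrt(2)*c/2 - 12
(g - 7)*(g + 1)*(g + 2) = g^3 - 4*g^2 - 19*g - 14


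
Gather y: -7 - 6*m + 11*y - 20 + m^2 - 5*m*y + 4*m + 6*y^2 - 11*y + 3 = m^2 - 5*m*y - 2*m + 6*y^2 - 24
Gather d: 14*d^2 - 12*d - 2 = 14*d^2 - 12*d - 2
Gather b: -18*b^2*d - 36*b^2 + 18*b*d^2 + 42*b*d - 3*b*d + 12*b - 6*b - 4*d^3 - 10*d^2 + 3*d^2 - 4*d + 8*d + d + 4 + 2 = b^2*(-18*d - 36) + b*(18*d^2 + 39*d + 6) - 4*d^3 - 7*d^2 + 5*d + 6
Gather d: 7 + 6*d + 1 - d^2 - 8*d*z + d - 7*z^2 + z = -d^2 + d*(7 - 8*z) - 7*z^2 + z + 8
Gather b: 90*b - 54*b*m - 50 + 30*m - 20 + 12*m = b*(90 - 54*m) + 42*m - 70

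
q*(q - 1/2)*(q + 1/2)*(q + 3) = q^4 + 3*q^3 - q^2/4 - 3*q/4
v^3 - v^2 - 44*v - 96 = (v - 8)*(v + 3)*(v + 4)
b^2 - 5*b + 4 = (b - 4)*(b - 1)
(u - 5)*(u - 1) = u^2 - 6*u + 5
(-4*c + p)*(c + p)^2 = -4*c^3 - 7*c^2*p - 2*c*p^2 + p^3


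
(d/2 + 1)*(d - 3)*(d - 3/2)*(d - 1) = d^4/2 - 7*d^3/4 - d^2 + 27*d/4 - 9/2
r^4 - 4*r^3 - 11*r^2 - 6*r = r*(r - 6)*(r + 1)^2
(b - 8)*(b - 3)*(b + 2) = b^3 - 9*b^2 + 2*b + 48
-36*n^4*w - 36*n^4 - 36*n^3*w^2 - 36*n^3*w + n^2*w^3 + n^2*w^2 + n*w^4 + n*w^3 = (-6*n + w)*(n + w)*(6*n + w)*(n*w + n)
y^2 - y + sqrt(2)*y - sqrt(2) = (y - 1)*(y + sqrt(2))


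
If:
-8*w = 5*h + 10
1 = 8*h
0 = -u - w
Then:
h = 1/8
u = 85/64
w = -85/64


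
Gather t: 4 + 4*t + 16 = 4*t + 20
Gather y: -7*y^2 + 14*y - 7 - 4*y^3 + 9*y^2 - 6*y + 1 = -4*y^3 + 2*y^2 + 8*y - 6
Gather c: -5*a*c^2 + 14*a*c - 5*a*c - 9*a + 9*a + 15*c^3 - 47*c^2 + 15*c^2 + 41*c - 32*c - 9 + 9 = 15*c^3 + c^2*(-5*a - 32) + c*(9*a + 9)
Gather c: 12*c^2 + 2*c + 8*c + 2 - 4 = 12*c^2 + 10*c - 2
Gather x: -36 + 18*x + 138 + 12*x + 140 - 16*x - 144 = 14*x + 98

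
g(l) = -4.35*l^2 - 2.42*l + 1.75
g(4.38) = -92.30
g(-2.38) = -17.13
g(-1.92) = -9.64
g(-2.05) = -11.57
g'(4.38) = -40.53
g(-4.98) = -94.08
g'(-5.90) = 48.91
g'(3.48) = -32.70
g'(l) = -8.7*l - 2.42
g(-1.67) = -6.34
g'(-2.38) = 18.29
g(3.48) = -59.35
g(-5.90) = -135.40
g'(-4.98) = 40.91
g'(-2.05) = 15.42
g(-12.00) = -595.61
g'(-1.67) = 12.11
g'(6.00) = -54.62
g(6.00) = -169.37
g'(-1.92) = 14.28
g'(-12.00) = 101.98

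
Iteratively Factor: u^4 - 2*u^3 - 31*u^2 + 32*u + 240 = (u + 3)*(u^3 - 5*u^2 - 16*u + 80) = (u + 3)*(u + 4)*(u^2 - 9*u + 20) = (u - 4)*(u + 3)*(u + 4)*(u - 5)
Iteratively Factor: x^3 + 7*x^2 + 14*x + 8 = (x + 2)*(x^2 + 5*x + 4) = (x + 2)*(x + 4)*(x + 1)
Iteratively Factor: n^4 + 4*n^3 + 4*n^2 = (n)*(n^3 + 4*n^2 + 4*n) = n*(n + 2)*(n^2 + 2*n) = n^2*(n + 2)*(n + 2)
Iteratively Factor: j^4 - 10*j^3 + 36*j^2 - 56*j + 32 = (j - 2)*(j^3 - 8*j^2 + 20*j - 16) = (j - 4)*(j - 2)*(j^2 - 4*j + 4) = (j - 4)*(j - 2)^2*(j - 2)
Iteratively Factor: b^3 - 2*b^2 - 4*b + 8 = (b - 2)*(b^2 - 4) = (b - 2)^2*(b + 2)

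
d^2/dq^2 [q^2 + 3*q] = 2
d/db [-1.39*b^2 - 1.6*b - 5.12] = -2.78*b - 1.6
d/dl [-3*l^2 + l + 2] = 1 - 6*l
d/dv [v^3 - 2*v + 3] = 3*v^2 - 2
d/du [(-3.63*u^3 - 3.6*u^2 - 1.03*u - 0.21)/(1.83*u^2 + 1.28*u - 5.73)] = (-6.6429*u^4 - 9.2928*u^3 + 59.6766*u^2 + 42.0246*u + 6.1707)/(3.3489*u^4 + 4.6848*u^3 - 19.3334*u^2 - 14.6688*u + 32.8329)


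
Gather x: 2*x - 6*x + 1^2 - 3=-4*x - 2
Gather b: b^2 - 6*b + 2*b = b^2 - 4*b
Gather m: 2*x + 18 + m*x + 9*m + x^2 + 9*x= m*(x + 9) + x^2 + 11*x + 18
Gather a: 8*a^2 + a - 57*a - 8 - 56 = 8*a^2 - 56*a - 64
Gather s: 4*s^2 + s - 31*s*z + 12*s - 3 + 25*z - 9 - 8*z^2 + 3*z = 4*s^2 + s*(13 - 31*z) - 8*z^2 + 28*z - 12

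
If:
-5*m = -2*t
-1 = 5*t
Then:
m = -2/25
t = -1/5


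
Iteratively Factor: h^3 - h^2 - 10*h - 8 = (h - 4)*(h^2 + 3*h + 2) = (h - 4)*(h + 2)*(h + 1)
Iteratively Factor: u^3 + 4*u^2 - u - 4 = (u - 1)*(u^2 + 5*u + 4) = (u - 1)*(u + 4)*(u + 1)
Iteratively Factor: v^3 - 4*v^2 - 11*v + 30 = (v - 2)*(v^2 - 2*v - 15) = (v - 5)*(v - 2)*(v + 3)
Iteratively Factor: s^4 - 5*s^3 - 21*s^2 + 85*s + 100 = (s - 5)*(s^3 - 21*s - 20) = (s - 5)^2*(s^2 + 5*s + 4) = (s - 5)^2*(s + 4)*(s + 1)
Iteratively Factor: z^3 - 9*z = (z - 3)*(z^2 + 3*z) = z*(z - 3)*(z + 3)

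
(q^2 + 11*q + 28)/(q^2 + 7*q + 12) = (q + 7)/(q + 3)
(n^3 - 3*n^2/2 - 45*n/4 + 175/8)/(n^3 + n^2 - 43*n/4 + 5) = (4*n^2 + 4*n - 35)/(2*(2*n^2 + 7*n - 4))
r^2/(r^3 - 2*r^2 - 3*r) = r/(r^2 - 2*r - 3)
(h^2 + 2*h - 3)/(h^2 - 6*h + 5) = (h + 3)/(h - 5)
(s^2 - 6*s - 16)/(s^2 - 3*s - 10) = (s - 8)/(s - 5)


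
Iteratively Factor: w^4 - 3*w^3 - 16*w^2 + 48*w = (w)*(w^3 - 3*w^2 - 16*w + 48) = w*(w - 4)*(w^2 + w - 12) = w*(w - 4)*(w + 4)*(w - 3)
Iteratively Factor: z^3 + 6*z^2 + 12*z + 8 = (z + 2)*(z^2 + 4*z + 4) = (z + 2)^2*(z + 2)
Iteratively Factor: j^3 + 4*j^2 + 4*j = (j + 2)*(j^2 + 2*j) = (j + 2)^2*(j)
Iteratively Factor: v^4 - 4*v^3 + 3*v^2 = (v)*(v^3 - 4*v^2 + 3*v) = v*(v - 1)*(v^2 - 3*v) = v*(v - 3)*(v - 1)*(v)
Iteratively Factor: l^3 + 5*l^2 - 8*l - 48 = (l + 4)*(l^2 + l - 12) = (l - 3)*(l + 4)*(l + 4)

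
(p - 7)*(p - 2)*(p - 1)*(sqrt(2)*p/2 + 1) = sqrt(2)*p^4/2 - 5*sqrt(2)*p^3 + p^3 - 10*p^2 + 23*sqrt(2)*p^2/2 - 7*sqrt(2)*p + 23*p - 14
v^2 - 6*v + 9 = (v - 3)^2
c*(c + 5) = c^2 + 5*c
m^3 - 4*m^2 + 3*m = m*(m - 3)*(m - 1)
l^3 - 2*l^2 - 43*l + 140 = (l - 5)*(l - 4)*(l + 7)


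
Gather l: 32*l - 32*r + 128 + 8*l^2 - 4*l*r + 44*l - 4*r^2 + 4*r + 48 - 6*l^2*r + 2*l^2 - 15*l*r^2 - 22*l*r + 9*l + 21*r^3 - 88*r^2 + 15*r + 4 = l^2*(10 - 6*r) + l*(-15*r^2 - 26*r + 85) + 21*r^3 - 92*r^2 - 13*r + 180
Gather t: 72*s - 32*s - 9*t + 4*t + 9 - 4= 40*s - 5*t + 5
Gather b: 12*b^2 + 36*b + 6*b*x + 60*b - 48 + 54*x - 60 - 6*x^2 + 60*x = 12*b^2 + b*(6*x + 96) - 6*x^2 + 114*x - 108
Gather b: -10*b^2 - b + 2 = -10*b^2 - b + 2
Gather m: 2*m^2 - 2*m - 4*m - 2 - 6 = 2*m^2 - 6*m - 8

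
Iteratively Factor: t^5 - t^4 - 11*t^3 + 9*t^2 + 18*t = (t - 2)*(t^4 + t^3 - 9*t^2 - 9*t) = (t - 3)*(t - 2)*(t^3 + 4*t^2 + 3*t) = (t - 3)*(t - 2)*(t + 1)*(t^2 + 3*t) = t*(t - 3)*(t - 2)*(t + 1)*(t + 3)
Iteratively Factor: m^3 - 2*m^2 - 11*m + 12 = (m - 1)*(m^2 - m - 12) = (m - 1)*(m + 3)*(m - 4)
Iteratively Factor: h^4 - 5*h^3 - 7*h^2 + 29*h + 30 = (h - 3)*(h^3 - 2*h^2 - 13*h - 10) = (h - 3)*(h + 1)*(h^2 - 3*h - 10) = (h - 5)*(h - 3)*(h + 1)*(h + 2)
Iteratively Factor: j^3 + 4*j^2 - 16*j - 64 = (j + 4)*(j^2 - 16) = (j + 4)^2*(j - 4)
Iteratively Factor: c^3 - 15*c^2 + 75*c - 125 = (c - 5)*(c^2 - 10*c + 25) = (c - 5)^2*(c - 5)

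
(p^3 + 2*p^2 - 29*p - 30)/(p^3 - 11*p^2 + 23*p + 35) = (p + 6)/(p - 7)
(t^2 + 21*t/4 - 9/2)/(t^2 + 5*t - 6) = (t - 3/4)/(t - 1)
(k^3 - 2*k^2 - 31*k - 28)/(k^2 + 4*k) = k - 6 - 7/k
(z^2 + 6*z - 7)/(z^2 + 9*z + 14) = (z - 1)/(z + 2)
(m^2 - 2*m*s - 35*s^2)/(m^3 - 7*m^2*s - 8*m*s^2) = (-m^2 + 2*m*s + 35*s^2)/(m*(-m^2 + 7*m*s + 8*s^2))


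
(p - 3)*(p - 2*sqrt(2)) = p^2 - 3*p - 2*sqrt(2)*p + 6*sqrt(2)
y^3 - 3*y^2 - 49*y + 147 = (y - 7)*(y - 3)*(y + 7)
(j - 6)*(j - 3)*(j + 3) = j^3 - 6*j^2 - 9*j + 54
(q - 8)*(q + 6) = q^2 - 2*q - 48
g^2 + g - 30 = (g - 5)*(g + 6)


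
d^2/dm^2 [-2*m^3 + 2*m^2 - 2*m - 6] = 4 - 12*m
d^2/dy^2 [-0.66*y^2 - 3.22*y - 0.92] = -1.32000000000000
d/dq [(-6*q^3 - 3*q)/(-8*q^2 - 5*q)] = 12*(4*q^2 + 5*q - 2)/(64*q^2 + 80*q + 25)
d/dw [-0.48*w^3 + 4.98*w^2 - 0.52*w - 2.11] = -1.44*w^2 + 9.96*w - 0.52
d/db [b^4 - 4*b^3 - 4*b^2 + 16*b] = 4*b^3 - 12*b^2 - 8*b + 16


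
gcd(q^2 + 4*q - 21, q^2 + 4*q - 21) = q^2 + 4*q - 21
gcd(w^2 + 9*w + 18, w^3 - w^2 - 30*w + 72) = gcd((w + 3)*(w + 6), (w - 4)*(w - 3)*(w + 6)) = w + 6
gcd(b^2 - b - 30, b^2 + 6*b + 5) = b + 5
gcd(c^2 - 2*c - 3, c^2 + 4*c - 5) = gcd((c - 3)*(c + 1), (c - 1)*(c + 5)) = 1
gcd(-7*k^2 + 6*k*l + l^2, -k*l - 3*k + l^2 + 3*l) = k - l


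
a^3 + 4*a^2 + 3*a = a*(a + 1)*(a + 3)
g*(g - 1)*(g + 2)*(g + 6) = g^4 + 7*g^3 + 4*g^2 - 12*g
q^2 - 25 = (q - 5)*(q + 5)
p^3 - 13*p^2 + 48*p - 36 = (p - 6)^2*(p - 1)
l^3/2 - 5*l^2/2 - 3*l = l*(l/2 + 1/2)*(l - 6)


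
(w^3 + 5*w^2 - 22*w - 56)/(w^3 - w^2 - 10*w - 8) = (w + 7)/(w + 1)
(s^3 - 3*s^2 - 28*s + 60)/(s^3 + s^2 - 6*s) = (s^2 - s - 30)/(s*(s + 3))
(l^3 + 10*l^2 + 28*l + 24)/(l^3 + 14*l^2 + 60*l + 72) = (l + 2)/(l + 6)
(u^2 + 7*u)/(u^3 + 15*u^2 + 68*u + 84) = u/(u^2 + 8*u + 12)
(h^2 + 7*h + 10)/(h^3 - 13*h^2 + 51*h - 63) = (h^2 + 7*h + 10)/(h^3 - 13*h^2 + 51*h - 63)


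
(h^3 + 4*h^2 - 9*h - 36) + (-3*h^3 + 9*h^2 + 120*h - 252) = -2*h^3 + 13*h^2 + 111*h - 288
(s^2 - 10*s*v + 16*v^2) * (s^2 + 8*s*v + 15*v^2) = s^4 - 2*s^3*v - 49*s^2*v^2 - 22*s*v^3 + 240*v^4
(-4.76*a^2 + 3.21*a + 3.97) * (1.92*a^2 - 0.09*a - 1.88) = -9.1392*a^4 + 6.5916*a^3 + 16.2823*a^2 - 6.3921*a - 7.4636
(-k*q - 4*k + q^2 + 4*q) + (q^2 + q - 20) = -k*q - 4*k + 2*q^2 + 5*q - 20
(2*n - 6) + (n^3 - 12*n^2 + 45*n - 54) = n^3 - 12*n^2 + 47*n - 60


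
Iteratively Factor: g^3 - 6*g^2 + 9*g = (g - 3)*(g^2 - 3*g) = g*(g - 3)*(g - 3)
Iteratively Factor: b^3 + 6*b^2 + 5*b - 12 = (b - 1)*(b^2 + 7*b + 12) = (b - 1)*(b + 4)*(b + 3)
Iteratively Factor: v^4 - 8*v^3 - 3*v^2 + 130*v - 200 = (v - 5)*(v^3 - 3*v^2 - 18*v + 40) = (v - 5)*(v - 2)*(v^2 - v - 20) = (v - 5)*(v - 2)*(v + 4)*(v - 5)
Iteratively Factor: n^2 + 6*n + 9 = (n + 3)*(n + 3)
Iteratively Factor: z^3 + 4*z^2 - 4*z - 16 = (z + 2)*(z^2 + 2*z - 8) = (z + 2)*(z + 4)*(z - 2)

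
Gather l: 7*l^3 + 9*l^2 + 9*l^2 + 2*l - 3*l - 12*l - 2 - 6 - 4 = 7*l^3 + 18*l^2 - 13*l - 12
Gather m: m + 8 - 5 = m + 3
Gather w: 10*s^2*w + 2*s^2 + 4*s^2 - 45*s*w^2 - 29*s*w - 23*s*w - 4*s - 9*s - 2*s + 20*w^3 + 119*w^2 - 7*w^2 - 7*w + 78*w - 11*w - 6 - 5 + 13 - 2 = 6*s^2 - 15*s + 20*w^3 + w^2*(112 - 45*s) + w*(10*s^2 - 52*s + 60)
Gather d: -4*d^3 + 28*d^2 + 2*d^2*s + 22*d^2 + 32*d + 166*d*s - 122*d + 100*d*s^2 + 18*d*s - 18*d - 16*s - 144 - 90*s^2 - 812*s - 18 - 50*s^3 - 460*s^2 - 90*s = -4*d^3 + d^2*(2*s + 50) + d*(100*s^2 + 184*s - 108) - 50*s^3 - 550*s^2 - 918*s - 162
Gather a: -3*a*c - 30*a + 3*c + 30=a*(-3*c - 30) + 3*c + 30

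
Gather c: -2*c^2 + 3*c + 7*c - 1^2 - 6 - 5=-2*c^2 + 10*c - 12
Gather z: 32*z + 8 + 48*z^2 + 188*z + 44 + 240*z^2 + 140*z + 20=288*z^2 + 360*z + 72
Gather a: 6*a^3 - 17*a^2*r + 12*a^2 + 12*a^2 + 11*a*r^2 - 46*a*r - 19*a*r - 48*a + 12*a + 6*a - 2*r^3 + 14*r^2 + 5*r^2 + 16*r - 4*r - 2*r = 6*a^3 + a^2*(24 - 17*r) + a*(11*r^2 - 65*r - 30) - 2*r^3 + 19*r^2 + 10*r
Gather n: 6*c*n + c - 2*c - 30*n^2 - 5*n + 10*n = -c - 30*n^2 + n*(6*c + 5)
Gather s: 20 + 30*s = 30*s + 20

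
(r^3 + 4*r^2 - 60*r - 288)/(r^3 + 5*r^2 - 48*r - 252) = (r - 8)/(r - 7)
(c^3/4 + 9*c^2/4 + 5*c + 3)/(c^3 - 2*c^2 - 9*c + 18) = (c^3 + 9*c^2 + 20*c + 12)/(4*(c^3 - 2*c^2 - 9*c + 18))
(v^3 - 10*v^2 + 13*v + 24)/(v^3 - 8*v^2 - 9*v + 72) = (v + 1)/(v + 3)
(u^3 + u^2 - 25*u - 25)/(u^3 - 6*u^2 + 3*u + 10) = (u + 5)/(u - 2)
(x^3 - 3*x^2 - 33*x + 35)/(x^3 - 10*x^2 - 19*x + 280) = (x - 1)/(x - 8)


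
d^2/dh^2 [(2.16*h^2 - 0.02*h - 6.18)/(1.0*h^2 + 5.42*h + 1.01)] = (-23.4544*h^3 - 50.1696*h^2 - 200.8524*h - 345.982904)/(1.0*h^6 + 16.26*h^5 + 91.1592*h^4 + 192.065288*h^3 + 92.070792*h^2 + 16.586826*h + 1.030301)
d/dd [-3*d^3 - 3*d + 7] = -9*d^2 - 3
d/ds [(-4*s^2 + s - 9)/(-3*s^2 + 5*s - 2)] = (-17*s^2 - 38*s + 43)/(9*s^4 - 30*s^3 + 37*s^2 - 20*s + 4)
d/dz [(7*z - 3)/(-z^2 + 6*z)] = (7*z^2 - 6*z + 18)/(z^2*(z^2 - 12*z + 36))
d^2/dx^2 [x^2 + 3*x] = 2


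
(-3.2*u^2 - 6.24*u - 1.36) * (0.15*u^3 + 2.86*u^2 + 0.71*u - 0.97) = -0.48*u^5 - 10.088*u^4 - 20.3224*u^3 - 5.216*u^2 + 5.0872*u + 1.3192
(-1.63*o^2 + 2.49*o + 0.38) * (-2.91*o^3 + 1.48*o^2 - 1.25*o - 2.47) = 4.7433*o^5 - 9.6583*o^4 + 4.6169*o^3 + 1.476*o^2 - 6.6253*o - 0.9386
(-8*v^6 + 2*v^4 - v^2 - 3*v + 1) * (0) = 0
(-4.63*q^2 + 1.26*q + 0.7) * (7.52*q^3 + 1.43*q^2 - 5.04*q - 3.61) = -34.8176*q^5 + 2.8543*q^4 + 30.401*q^3 + 11.3649*q^2 - 8.0766*q - 2.527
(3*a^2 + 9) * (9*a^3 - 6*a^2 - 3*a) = 27*a^5 - 18*a^4 + 72*a^3 - 54*a^2 - 27*a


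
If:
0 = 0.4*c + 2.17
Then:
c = -5.42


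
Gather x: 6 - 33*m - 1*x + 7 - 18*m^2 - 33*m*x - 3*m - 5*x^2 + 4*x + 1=-18*m^2 - 36*m - 5*x^2 + x*(3 - 33*m) + 14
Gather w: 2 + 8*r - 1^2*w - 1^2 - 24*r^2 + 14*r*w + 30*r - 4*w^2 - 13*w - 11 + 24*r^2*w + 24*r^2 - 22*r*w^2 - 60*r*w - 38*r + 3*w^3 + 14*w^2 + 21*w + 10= 3*w^3 + w^2*(10 - 22*r) + w*(24*r^2 - 46*r + 7)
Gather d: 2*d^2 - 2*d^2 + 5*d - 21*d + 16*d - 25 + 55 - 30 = 0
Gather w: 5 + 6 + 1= 12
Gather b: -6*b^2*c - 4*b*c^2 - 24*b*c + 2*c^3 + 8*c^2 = -6*b^2*c + b*(-4*c^2 - 24*c) + 2*c^3 + 8*c^2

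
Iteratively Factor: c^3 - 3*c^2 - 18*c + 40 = (c - 5)*(c^2 + 2*c - 8) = (c - 5)*(c - 2)*(c + 4)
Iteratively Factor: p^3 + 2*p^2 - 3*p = (p + 3)*(p^2 - p) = (p - 1)*(p + 3)*(p)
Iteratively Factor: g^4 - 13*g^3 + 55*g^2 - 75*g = (g)*(g^3 - 13*g^2 + 55*g - 75) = g*(g - 3)*(g^2 - 10*g + 25) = g*(g - 5)*(g - 3)*(g - 5)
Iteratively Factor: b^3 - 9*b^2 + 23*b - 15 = (b - 3)*(b^2 - 6*b + 5) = (b - 5)*(b - 3)*(b - 1)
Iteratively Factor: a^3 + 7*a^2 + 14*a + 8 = (a + 1)*(a^2 + 6*a + 8) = (a + 1)*(a + 4)*(a + 2)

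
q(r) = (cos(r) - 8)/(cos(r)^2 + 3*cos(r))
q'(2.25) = -4.75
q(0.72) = -2.57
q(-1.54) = -85.39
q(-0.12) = -1.77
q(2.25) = 5.79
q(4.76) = -54.83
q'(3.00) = -0.26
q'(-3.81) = -2.22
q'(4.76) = 1175.56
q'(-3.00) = 0.26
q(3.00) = 4.52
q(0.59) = -2.25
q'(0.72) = -2.94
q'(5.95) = 0.90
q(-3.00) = 4.52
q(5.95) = -1.89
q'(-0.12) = 0.30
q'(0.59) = -2.01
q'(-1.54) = 2810.87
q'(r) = (2*sin(r)*cos(r) + 3*sin(r))*(cos(r) - 8)/(cos(r)^2 + 3*cos(r))^2 - sin(r)/(cos(r)^2 + 3*cos(r))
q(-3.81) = 5.05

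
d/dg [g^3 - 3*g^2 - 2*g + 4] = 3*g^2 - 6*g - 2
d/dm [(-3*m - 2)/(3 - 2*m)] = -13/(2*m - 3)^2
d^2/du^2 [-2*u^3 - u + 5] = -12*u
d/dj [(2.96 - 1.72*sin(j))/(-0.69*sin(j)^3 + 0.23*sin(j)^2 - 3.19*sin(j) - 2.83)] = (-2.3736*sin(j)^3 + 6.5228*sin(j)^2 - 1.3616*sin(j) + 14.31)*cos(j)/(0.4761*sin(j)^6 - 0.3174*sin(j)^5 + 4.4551*sin(j)^4 + 2.438*sin(j)^3 + 8.8743*sin(j)^2 + 18.0554*sin(j) + 8.0089)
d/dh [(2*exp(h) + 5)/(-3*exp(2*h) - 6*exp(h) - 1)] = (6*exp(2*h) + 30*exp(h) + 28)*exp(h)/(9*exp(4*h) + 36*exp(3*h) + 42*exp(2*h) + 12*exp(h) + 1)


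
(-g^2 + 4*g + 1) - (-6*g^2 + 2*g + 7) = 5*g^2 + 2*g - 6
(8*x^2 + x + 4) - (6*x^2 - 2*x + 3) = 2*x^2 + 3*x + 1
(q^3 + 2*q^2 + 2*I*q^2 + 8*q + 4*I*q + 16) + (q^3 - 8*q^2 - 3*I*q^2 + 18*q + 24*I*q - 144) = 2*q^3 - 6*q^2 - I*q^2 + 26*q + 28*I*q - 128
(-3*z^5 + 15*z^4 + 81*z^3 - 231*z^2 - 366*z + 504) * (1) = -3*z^5 + 15*z^4 + 81*z^3 - 231*z^2 - 366*z + 504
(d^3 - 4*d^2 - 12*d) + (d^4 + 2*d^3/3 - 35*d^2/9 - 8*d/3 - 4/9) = d^4 + 5*d^3/3 - 71*d^2/9 - 44*d/3 - 4/9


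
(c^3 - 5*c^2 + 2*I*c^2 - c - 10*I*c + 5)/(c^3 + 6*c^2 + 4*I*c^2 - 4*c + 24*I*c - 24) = (c^3 + c^2*(-5 + 2*I) + c*(-1 - 10*I) + 5)/(c^3 + c^2*(6 + 4*I) + c*(-4 + 24*I) - 24)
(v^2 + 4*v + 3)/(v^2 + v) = (v + 3)/v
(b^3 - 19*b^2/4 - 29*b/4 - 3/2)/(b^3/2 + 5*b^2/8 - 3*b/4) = 2*(4*b^3 - 19*b^2 - 29*b - 6)/(b*(4*b^2 + 5*b - 6))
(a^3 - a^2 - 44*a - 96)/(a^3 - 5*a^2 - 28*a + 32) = (a + 3)/(a - 1)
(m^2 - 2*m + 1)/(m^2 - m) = (m - 1)/m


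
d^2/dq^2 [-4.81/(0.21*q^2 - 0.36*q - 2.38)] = (-0.424242*q^2 + 0.727272*q + 4.81*(0.42*q - 0.36)*(0.84*q - 0.72) + 4.808076)/(-0.21*q^2 + 0.36*q + 2.38)^3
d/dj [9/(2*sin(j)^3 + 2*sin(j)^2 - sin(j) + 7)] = 9*(-6*sin(j)^2 - 4*sin(j) + 1)*cos(j)/(2*sin(j)^3 + 2*sin(j)^2 - sin(j) + 7)^2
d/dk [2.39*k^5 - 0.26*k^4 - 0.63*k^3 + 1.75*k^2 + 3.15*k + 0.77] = 11.95*k^4 - 1.04*k^3 - 1.89*k^2 + 3.5*k + 3.15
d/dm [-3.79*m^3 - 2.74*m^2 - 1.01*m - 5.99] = -11.37*m^2 - 5.48*m - 1.01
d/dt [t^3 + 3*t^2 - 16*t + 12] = 3*t^2 + 6*t - 16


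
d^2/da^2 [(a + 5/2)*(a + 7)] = 2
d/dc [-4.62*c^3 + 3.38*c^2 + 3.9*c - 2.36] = -13.86*c^2 + 6.76*c + 3.9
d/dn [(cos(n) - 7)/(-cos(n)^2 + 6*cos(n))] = (-sin(n) - 42*sin(n)/cos(n)^2 + 14*tan(n))/(cos(n) - 6)^2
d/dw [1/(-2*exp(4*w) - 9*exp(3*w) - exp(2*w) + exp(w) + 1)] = (8*exp(3*w) + 27*exp(2*w) + 2*exp(w) - 1)*exp(w)/(2*exp(4*w) + 9*exp(3*w) + exp(2*w) - exp(w) - 1)^2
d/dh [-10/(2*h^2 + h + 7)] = 10*(4*h + 1)/(2*h^2 + h + 7)^2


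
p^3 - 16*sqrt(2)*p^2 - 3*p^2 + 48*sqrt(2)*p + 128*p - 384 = (p - 3)*(p - 8*sqrt(2))^2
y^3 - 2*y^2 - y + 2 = (y - 2)*(y - 1)*(y + 1)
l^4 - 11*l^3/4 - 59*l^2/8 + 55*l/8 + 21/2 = (l - 4)*(l - 3/2)*(l + 1)*(l + 7/4)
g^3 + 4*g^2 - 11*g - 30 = (g - 3)*(g + 2)*(g + 5)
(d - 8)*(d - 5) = d^2 - 13*d + 40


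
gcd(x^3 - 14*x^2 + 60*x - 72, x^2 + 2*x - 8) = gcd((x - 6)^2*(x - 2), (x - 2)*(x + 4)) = x - 2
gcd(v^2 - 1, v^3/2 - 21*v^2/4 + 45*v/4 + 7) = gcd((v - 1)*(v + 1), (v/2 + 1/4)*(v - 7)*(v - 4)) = 1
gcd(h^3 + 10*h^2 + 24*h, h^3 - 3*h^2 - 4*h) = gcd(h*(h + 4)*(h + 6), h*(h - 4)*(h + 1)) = h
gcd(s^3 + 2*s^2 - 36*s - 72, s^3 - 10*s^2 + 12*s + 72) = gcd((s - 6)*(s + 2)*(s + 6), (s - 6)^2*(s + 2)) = s^2 - 4*s - 12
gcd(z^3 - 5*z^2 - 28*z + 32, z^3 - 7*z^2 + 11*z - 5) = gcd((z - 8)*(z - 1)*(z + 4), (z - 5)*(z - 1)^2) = z - 1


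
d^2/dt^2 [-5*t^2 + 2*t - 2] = -10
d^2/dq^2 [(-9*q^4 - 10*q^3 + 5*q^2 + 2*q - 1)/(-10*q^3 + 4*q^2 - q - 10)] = 2*(-46*q^6 - 3708*q^5 - 6063*q^4 + 4278*q^3 + 6378*q^2 + 2448*q - 439)/(1000*q^9 - 1200*q^8 + 780*q^7 + 2696*q^6 - 2322*q^5 + 1068*q^4 + 2761*q^3 - 1170*q^2 + 300*q + 1000)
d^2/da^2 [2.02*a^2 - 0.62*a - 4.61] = 4.04000000000000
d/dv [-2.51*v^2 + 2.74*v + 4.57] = 2.74 - 5.02*v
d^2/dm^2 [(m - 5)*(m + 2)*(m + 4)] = 6*m + 2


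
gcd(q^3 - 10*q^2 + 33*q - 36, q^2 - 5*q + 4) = q - 4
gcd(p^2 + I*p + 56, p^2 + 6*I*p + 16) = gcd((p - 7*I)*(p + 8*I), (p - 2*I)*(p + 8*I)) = p + 8*I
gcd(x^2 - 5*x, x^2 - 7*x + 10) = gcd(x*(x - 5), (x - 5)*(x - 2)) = x - 5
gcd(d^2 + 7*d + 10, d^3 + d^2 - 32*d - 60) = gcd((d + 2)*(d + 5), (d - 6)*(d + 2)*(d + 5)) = d^2 + 7*d + 10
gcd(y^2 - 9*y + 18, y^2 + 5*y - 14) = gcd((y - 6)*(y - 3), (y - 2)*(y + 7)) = 1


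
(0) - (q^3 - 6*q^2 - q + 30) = -q^3 + 6*q^2 + q - 30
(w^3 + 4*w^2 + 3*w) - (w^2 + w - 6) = w^3 + 3*w^2 + 2*w + 6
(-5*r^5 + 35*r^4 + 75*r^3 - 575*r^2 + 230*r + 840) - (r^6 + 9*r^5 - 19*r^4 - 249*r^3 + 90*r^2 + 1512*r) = -r^6 - 14*r^5 + 54*r^4 + 324*r^3 - 665*r^2 - 1282*r + 840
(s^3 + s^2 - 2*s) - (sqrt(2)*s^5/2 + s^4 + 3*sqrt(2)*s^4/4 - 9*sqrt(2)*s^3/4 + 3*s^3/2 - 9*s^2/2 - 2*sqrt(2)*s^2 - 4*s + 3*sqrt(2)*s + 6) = -sqrt(2)*s^5/2 - 3*sqrt(2)*s^4/4 - s^4 - s^3/2 + 9*sqrt(2)*s^3/4 + 2*sqrt(2)*s^2 + 11*s^2/2 - 3*sqrt(2)*s + 2*s - 6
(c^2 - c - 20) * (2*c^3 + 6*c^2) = 2*c^5 + 4*c^4 - 46*c^3 - 120*c^2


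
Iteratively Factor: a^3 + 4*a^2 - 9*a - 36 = (a - 3)*(a^2 + 7*a + 12) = (a - 3)*(a + 4)*(a + 3)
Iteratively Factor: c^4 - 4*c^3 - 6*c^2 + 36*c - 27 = (c + 3)*(c^3 - 7*c^2 + 15*c - 9) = (c - 1)*(c + 3)*(c^2 - 6*c + 9) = (c - 3)*(c - 1)*(c + 3)*(c - 3)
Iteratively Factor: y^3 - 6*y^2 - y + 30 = (y - 3)*(y^2 - 3*y - 10) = (y - 5)*(y - 3)*(y + 2)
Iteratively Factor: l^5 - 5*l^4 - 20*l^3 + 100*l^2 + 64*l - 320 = (l - 5)*(l^4 - 20*l^2 + 64) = (l - 5)*(l + 2)*(l^3 - 2*l^2 - 16*l + 32) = (l - 5)*(l - 4)*(l + 2)*(l^2 + 2*l - 8) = (l - 5)*(l - 4)*(l + 2)*(l + 4)*(l - 2)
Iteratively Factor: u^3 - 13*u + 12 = (u + 4)*(u^2 - 4*u + 3) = (u - 3)*(u + 4)*(u - 1)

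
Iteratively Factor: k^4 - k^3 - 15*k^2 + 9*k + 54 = (k + 3)*(k^3 - 4*k^2 - 3*k + 18) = (k - 3)*(k + 3)*(k^2 - k - 6) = (k - 3)*(k + 2)*(k + 3)*(k - 3)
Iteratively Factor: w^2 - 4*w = (w - 4)*(w)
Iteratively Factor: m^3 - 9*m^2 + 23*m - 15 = (m - 1)*(m^2 - 8*m + 15) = (m - 5)*(m - 1)*(m - 3)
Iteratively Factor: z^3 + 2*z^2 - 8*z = (z + 4)*(z^2 - 2*z) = (z - 2)*(z + 4)*(z)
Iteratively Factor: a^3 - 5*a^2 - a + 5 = (a - 1)*(a^2 - 4*a - 5) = (a - 5)*(a - 1)*(a + 1)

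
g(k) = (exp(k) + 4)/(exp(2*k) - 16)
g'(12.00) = 0.00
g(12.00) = 0.00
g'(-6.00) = 0.00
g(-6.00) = -0.25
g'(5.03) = -0.01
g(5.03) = 0.01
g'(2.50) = -0.18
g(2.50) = 0.12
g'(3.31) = -0.05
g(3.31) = 0.04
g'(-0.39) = -0.06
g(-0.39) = -0.30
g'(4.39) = -0.01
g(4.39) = 0.01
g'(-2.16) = -0.01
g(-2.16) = -0.26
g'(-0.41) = -0.06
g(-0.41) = -0.30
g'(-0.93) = -0.03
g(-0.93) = -0.28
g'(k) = -2*(exp(k) + 4)*exp(2*k)/(exp(2*k) - 16)^2 + exp(k)/(exp(2*k) - 16) = -exp(k)/(exp(2*k) - 8*exp(k) + 16)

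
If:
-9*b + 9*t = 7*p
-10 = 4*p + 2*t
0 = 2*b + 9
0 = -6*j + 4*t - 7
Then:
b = -9/2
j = -213/50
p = -9/50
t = -116/25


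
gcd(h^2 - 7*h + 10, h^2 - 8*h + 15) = h - 5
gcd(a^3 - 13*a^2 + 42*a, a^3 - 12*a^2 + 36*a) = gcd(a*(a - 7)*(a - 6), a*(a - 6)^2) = a^2 - 6*a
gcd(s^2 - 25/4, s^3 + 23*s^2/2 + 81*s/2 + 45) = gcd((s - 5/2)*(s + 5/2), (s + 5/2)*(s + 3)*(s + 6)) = s + 5/2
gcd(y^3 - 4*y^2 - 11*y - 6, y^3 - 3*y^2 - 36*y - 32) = y + 1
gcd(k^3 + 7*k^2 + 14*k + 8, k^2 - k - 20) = k + 4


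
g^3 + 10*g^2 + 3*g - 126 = (g - 3)*(g + 6)*(g + 7)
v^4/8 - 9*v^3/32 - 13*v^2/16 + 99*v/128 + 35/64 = (v/4 + 1/2)*(v/2 + 1/4)*(v - 7/2)*(v - 5/4)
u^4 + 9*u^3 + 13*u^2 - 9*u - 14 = (u - 1)*(u + 1)*(u + 2)*(u + 7)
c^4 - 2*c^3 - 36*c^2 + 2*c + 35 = (c - 7)*(c - 1)*(c + 1)*(c + 5)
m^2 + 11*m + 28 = (m + 4)*(m + 7)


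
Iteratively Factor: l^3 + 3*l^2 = (l)*(l^2 + 3*l) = l^2*(l + 3)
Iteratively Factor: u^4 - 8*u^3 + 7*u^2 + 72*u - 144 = (u - 4)*(u^3 - 4*u^2 - 9*u + 36) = (u - 4)^2*(u^2 - 9) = (u - 4)^2*(u + 3)*(u - 3)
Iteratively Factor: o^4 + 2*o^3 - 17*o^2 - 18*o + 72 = (o + 3)*(o^3 - o^2 - 14*o + 24) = (o + 3)*(o + 4)*(o^2 - 5*o + 6) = (o - 2)*(o + 3)*(o + 4)*(o - 3)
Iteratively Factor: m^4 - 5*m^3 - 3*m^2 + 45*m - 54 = (m - 3)*(m^3 - 2*m^2 - 9*m + 18) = (m - 3)*(m + 3)*(m^2 - 5*m + 6) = (m - 3)^2*(m + 3)*(m - 2)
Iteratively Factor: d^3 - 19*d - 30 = (d + 2)*(d^2 - 2*d - 15) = (d - 5)*(d + 2)*(d + 3)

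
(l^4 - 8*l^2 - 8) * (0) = 0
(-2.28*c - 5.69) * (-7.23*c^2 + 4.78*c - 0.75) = 16.4844*c^3 + 30.2403*c^2 - 25.4882*c + 4.2675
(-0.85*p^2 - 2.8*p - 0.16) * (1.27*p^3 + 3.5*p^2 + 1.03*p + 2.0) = -1.0795*p^5 - 6.531*p^4 - 10.8787*p^3 - 5.144*p^2 - 5.7648*p - 0.32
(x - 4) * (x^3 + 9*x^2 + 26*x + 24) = x^4 + 5*x^3 - 10*x^2 - 80*x - 96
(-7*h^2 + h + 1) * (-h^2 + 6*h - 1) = 7*h^4 - 43*h^3 + 12*h^2 + 5*h - 1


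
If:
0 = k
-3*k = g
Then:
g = 0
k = 0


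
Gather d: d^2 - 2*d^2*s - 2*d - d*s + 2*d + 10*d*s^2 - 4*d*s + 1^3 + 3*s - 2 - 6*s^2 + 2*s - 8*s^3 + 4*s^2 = d^2*(1 - 2*s) + d*(10*s^2 - 5*s) - 8*s^3 - 2*s^2 + 5*s - 1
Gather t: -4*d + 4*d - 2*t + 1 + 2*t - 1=0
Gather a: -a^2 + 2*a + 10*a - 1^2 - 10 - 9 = -a^2 + 12*a - 20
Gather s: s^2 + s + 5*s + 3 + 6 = s^2 + 6*s + 9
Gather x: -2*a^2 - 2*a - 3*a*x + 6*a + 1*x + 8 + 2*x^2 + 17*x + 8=-2*a^2 + 4*a + 2*x^2 + x*(18 - 3*a) + 16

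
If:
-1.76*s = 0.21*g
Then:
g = -8.38095238095238*s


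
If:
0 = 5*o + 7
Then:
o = -7/5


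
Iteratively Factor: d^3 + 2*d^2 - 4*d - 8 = (d + 2)*(d^2 - 4) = (d + 2)^2*(d - 2)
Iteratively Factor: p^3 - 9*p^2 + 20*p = (p - 4)*(p^2 - 5*p) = (p - 5)*(p - 4)*(p)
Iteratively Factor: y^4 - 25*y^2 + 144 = (y - 3)*(y^3 + 3*y^2 - 16*y - 48) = (y - 4)*(y - 3)*(y^2 + 7*y + 12) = (y - 4)*(y - 3)*(y + 3)*(y + 4)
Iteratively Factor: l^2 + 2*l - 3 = (l + 3)*(l - 1)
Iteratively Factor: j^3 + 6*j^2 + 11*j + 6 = (j + 3)*(j^2 + 3*j + 2) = (j + 2)*(j + 3)*(j + 1)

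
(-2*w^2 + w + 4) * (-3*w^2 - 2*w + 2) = 6*w^4 + w^3 - 18*w^2 - 6*w + 8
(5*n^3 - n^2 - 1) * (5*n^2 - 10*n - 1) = 25*n^5 - 55*n^4 + 5*n^3 - 4*n^2 + 10*n + 1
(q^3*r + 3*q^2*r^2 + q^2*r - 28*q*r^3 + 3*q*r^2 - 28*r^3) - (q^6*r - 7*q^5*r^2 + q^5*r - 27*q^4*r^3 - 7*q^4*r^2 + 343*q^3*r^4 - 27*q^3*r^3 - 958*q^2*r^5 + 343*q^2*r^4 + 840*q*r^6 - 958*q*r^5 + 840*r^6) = -q^6*r + 7*q^5*r^2 - q^5*r + 27*q^4*r^3 + 7*q^4*r^2 - 343*q^3*r^4 + 27*q^3*r^3 + q^3*r + 958*q^2*r^5 - 343*q^2*r^4 + 3*q^2*r^2 + q^2*r - 840*q*r^6 + 958*q*r^5 - 28*q*r^3 + 3*q*r^2 - 840*r^6 - 28*r^3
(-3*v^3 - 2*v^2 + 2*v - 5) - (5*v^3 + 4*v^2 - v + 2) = -8*v^3 - 6*v^2 + 3*v - 7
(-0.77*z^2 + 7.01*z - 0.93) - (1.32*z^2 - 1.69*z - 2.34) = -2.09*z^2 + 8.7*z + 1.41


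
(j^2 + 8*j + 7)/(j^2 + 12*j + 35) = (j + 1)/(j + 5)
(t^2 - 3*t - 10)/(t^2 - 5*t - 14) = (t - 5)/(t - 7)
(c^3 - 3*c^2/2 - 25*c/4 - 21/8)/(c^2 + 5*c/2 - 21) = (c^2 + 2*c + 3/4)/(c + 6)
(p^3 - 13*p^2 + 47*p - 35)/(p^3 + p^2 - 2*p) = (p^2 - 12*p + 35)/(p*(p + 2))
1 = 1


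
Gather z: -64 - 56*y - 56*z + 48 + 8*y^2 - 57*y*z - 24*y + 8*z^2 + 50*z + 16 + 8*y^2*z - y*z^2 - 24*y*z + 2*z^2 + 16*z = 8*y^2 - 80*y + z^2*(10 - y) + z*(8*y^2 - 81*y + 10)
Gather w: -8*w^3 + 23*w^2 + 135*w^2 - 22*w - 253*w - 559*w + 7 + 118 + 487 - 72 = -8*w^3 + 158*w^2 - 834*w + 540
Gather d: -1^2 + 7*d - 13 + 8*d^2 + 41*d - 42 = 8*d^2 + 48*d - 56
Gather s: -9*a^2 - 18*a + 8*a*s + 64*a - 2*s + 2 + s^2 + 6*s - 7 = -9*a^2 + 46*a + s^2 + s*(8*a + 4) - 5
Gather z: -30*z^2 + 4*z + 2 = -30*z^2 + 4*z + 2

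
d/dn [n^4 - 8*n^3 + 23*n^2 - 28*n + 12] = 4*n^3 - 24*n^2 + 46*n - 28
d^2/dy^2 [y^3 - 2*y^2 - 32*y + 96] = 6*y - 4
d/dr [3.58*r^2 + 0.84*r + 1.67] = 7.16*r + 0.84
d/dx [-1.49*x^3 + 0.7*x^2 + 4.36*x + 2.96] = -4.47*x^2 + 1.4*x + 4.36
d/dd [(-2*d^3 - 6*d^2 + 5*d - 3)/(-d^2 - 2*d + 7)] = (2*d^4 + 8*d^3 - 25*d^2 - 90*d + 29)/(d^4 + 4*d^3 - 10*d^2 - 28*d + 49)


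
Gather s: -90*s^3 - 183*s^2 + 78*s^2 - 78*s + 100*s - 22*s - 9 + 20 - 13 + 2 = -90*s^3 - 105*s^2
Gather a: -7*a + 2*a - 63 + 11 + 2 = -5*a - 50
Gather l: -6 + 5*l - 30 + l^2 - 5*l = l^2 - 36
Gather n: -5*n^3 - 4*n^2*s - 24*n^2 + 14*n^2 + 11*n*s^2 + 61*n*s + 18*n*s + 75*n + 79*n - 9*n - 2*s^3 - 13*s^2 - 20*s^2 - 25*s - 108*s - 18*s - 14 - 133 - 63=-5*n^3 + n^2*(-4*s - 10) + n*(11*s^2 + 79*s + 145) - 2*s^3 - 33*s^2 - 151*s - 210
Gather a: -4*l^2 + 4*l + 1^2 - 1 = -4*l^2 + 4*l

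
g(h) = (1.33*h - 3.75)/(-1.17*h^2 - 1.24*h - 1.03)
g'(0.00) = -5.67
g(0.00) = 3.64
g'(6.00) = -0.00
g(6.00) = -0.08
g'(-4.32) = 0.20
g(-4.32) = 0.54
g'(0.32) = -3.62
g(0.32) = 2.15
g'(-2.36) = 1.09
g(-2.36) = 1.49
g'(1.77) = -0.35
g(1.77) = 0.20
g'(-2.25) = 1.25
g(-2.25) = 1.62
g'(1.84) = -0.32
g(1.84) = 0.18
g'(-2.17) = 1.37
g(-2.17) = 1.72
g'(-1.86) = 2.04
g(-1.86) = 2.25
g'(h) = (1.33*h - 3.75)*(2.34*h + 1.24)/(-1.17*h^2 - 1.24*h - 1.03)^2 + 1.33/(-1.17*h^2 - 1.24*h - 1.03) = (1.5561*h^2 - 8.775*h - 6.0199)/(1.3689*h^4 + 2.9016*h^3 + 3.9478*h^2 + 2.5544*h + 1.0609)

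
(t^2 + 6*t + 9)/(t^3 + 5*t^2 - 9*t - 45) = (t + 3)/(t^2 + 2*t - 15)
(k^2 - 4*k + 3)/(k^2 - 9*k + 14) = (k^2 - 4*k + 3)/(k^2 - 9*k + 14)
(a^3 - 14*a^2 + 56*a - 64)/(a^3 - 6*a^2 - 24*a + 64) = (a - 4)/(a + 4)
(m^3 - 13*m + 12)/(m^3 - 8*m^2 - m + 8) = (m^2 + m - 12)/(m^2 - 7*m - 8)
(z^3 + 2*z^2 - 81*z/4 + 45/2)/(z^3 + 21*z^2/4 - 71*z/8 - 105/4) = 2*(2*z - 3)/(4*z + 7)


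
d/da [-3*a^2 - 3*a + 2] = -6*a - 3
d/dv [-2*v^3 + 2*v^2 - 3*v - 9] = -6*v^2 + 4*v - 3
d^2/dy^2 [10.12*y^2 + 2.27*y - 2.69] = 20.2400000000000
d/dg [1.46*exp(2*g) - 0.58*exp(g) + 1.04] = (2.92*exp(g) - 0.58)*exp(g)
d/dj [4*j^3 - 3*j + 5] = 12*j^2 - 3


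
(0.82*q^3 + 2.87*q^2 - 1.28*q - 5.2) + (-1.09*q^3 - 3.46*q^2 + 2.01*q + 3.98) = -0.27*q^3 - 0.59*q^2 + 0.73*q - 1.22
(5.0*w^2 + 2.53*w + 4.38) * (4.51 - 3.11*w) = -15.55*w^3 + 14.6817*w^2 - 2.2115*w + 19.7538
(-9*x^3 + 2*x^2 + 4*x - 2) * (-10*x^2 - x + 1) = 90*x^5 - 11*x^4 - 51*x^3 + 18*x^2 + 6*x - 2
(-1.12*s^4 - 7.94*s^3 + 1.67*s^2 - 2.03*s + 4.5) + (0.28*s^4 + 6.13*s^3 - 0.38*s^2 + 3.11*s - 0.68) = -0.84*s^4 - 1.81*s^3 + 1.29*s^2 + 1.08*s + 3.82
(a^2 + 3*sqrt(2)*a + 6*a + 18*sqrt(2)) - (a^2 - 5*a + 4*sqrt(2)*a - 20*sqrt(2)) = -sqrt(2)*a + 11*a + 38*sqrt(2)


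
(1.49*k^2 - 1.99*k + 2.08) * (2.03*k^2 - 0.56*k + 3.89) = 3.0247*k^4 - 4.8741*k^3 + 11.1329*k^2 - 8.9059*k + 8.0912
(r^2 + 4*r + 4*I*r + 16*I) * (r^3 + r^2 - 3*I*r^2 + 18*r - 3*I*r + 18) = r^5 + 5*r^4 + I*r^4 + 34*r^3 + 5*I*r^3 + 150*r^2 + 76*I*r^2 + 120*r + 360*I*r + 288*I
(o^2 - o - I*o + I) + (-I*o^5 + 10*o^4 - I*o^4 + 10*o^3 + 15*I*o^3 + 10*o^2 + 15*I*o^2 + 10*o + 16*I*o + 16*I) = -I*o^5 + 10*o^4 - I*o^4 + 10*o^3 + 15*I*o^3 + 11*o^2 + 15*I*o^2 + 9*o + 15*I*o + 17*I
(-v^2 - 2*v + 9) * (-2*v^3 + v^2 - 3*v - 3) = 2*v^5 + 3*v^4 - 17*v^3 + 18*v^2 - 21*v - 27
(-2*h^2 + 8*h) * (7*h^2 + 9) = -14*h^4 + 56*h^3 - 18*h^2 + 72*h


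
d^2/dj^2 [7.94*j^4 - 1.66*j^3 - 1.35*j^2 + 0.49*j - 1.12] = 95.28*j^2 - 9.96*j - 2.7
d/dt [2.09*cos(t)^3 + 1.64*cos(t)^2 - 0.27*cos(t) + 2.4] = (-6.27*cos(t)^2 - 3.28*cos(t) + 0.27)*sin(t)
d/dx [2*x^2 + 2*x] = 4*x + 2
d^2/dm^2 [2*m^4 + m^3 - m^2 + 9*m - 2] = 24*m^2 + 6*m - 2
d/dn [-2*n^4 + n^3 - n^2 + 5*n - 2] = -8*n^3 + 3*n^2 - 2*n + 5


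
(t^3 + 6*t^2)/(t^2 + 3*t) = t*(t + 6)/(t + 3)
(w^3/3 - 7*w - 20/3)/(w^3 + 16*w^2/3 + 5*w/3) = (w^3 - 21*w - 20)/(w*(3*w^2 + 16*w + 5))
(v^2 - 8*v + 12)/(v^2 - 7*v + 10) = (v - 6)/(v - 5)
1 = 1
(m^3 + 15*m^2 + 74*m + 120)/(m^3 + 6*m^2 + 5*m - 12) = (m^2 + 11*m + 30)/(m^2 + 2*m - 3)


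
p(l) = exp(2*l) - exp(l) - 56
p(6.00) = 162295.36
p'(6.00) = 325106.15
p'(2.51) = 290.52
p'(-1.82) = -0.11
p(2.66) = 134.09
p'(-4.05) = -0.02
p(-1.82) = -56.14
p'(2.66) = 394.47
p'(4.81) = 30003.37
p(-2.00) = -56.12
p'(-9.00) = 0.00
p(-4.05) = -56.02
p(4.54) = 8628.28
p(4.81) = 14884.32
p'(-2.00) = -0.10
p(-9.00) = -56.00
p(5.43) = 51767.93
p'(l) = 2*exp(2*l) - exp(l)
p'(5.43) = 103876.01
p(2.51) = 83.11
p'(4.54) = 17462.24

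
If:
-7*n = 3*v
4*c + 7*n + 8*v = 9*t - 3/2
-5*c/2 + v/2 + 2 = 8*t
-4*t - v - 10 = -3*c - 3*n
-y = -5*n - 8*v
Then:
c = 80/57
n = 1148/1349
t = -2531/8094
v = -8036/4047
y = -47068/4047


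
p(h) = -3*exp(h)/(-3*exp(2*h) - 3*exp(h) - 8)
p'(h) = -3*(6*exp(2*h) + 3*exp(h))*exp(h)/(-3*exp(2*h) - 3*exp(h) - 8)^2 - 3*exp(h)/(-3*exp(2*h) - 3*exp(h) - 8)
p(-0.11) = 0.21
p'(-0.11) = 0.09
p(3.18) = 0.04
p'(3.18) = -0.04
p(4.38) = 0.01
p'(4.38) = -0.01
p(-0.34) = 0.18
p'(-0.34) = 0.10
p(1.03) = 0.21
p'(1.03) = -0.08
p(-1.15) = 0.10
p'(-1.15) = 0.09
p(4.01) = 0.02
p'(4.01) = -0.02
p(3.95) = 0.02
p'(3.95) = -0.02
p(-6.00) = 0.00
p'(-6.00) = 0.00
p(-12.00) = 0.00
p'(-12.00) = 0.00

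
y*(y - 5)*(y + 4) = y^3 - y^2 - 20*y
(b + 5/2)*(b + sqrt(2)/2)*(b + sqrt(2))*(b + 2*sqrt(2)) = b^4 + 5*b^3/2 + 7*sqrt(2)*b^3/2 + 7*b^2 + 35*sqrt(2)*b^2/4 + 2*sqrt(2)*b + 35*b/2 + 5*sqrt(2)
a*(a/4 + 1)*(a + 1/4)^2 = a^4/4 + 9*a^3/8 + 33*a^2/64 + a/16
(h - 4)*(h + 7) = h^2 + 3*h - 28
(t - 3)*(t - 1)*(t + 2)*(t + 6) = t^4 + 4*t^3 - 17*t^2 - 24*t + 36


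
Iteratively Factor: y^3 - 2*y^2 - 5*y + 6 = (y - 3)*(y^2 + y - 2) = (y - 3)*(y + 2)*(y - 1)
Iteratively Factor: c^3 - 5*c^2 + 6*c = (c)*(c^2 - 5*c + 6) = c*(c - 2)*(c - 3)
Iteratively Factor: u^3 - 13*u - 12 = (u - 4)*(u^2 + 4*u + 3) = (u - 4)*(u + 1)*(u + 3)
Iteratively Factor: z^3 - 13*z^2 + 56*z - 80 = (z - 5)*(z^2 - 8*z + 16) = (z - 5)*(z - 4)*(z - 4)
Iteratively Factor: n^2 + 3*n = (n + 3)*(n)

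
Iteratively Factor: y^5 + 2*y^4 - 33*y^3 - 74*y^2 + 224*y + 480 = (y + 2)*(y^4 - 33*y^2 - 8*y + 240) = (y - 5)*(y + 2)*(y^3 + 5*y^2 - 8*y - 48) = (y - 5)*(y - 3)*(y + 2)*(y^2 + 8*y + 16) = (y - 5)*(y - 3)*(y + 2)*(y + 4)*(y + 4)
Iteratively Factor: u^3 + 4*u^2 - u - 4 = (u + 1)*(u^2 + 3*u - 4) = (u - 1)*(u + 1)*(u + 4)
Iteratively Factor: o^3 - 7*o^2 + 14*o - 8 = (o - 2)*(o^2 - 5*o + 4) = (o - 4)*(o - 2)*(o - 1)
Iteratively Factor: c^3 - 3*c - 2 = (c - 2)*(c^2 + 2*c + 1) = (c - 2)*(c + 1)*(c + 1)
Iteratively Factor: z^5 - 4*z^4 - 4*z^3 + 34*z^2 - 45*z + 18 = (z - 1)*(z^4 - 3*z^3 - 7*z^2 + 27*z - 18) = (z - 3)*(z - 1)*(z^3 - 7*z + 6) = (z - 3)*(z - 2)*(z - 1)*(z^2 + 2*z - 3) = (z - 3)*(z - 2)*(z - 1)^2*(z + 3)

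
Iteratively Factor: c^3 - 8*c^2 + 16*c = (c)*(c^2 - 8*c + 16) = c*(c - 4)*(c - 4)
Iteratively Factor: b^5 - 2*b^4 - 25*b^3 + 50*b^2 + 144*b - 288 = (b + 3)*(b^4 - 5*b^3 - 10*b^2 + 80*b - 96) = (b - 4)*(b + 3)*(b^3 - b^2 - 14*b + 24) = (b - 4)*(b - 3)*(b + 3)*(b^2 + 2*b - 8) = (b - 4)*(b - 3)*(b + 3)*(b + 4)*(b - 2)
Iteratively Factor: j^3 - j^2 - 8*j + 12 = (j - 2)*(j^2 + j - 6) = (j - 2)*(j + 3)*(j - 2)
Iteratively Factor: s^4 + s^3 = (s + 1)*(s^3) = s*(s + 1)*(s^2) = s^2*(s + 1)*(s)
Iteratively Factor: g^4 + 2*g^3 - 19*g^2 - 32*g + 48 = (g + 3)*(g^3 - g^2 - 16*g + 16) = (g + 3)*(g + 4)*(g^2 - 5*g + 4) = (g - 4)*(g + 3)*(g + 4)*(g - 1)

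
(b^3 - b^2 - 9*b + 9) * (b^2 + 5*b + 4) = b^5 + 4*b^4 - 10*b^3 - 40*b^2 + 9*b + 36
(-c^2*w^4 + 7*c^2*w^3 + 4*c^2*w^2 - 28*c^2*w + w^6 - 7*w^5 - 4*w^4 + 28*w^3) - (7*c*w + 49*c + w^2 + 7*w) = -c^2*w^4 + 7*c^2*w^3 + 4*c^2*w^2 - 28*c^2*w - 7*c*w - 49*c + w^6 - 7*w^5 - 4*w^4 + 28*w^3 - w^2 - 7*w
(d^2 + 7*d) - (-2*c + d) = 2*c + d^2 + 6*d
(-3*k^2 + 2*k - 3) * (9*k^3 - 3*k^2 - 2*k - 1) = -27*k^5 + 27*k^4 - 27*k^3 + 8*k^2 + 4*k + 3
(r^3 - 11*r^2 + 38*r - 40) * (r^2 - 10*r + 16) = r^5 - 21*r^4 + 164*r^3 - 596*r^2 + 1008*r - 640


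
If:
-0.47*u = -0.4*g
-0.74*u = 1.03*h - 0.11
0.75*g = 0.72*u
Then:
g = 0.00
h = 0.11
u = 0.00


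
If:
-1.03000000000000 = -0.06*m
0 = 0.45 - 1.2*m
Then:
No Solution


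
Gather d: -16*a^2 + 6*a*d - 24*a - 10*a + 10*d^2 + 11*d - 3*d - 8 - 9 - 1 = -16*a^2 - 34*a + 10*d^2 + d*(6*a + 8) - 18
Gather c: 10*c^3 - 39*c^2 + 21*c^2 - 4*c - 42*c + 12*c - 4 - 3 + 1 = 10*c^3 - 18*c^2 - 34*c - 6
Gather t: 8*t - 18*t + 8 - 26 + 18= -10*t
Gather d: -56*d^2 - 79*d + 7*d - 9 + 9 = -56*d^2 - 72*d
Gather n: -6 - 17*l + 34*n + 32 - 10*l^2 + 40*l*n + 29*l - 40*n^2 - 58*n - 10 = -10*l^2 + 12*l - 40*n^2 + n*(40*l - 24) + 16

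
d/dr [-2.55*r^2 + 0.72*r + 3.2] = 0.72 - 5.1*r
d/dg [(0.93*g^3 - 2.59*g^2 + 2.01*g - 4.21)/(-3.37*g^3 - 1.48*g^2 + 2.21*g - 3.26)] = (-10.1047*g^4 + 17.658*g^3 - 54.4076*g^2 + 4.4252*g + 2.7515)/(11.3569*g^6 + 9.9752*g^5 - 12.705*g^4 + 15.4308*g^3 + 14.5337*g^2 - 14.4092*g + 10.6276)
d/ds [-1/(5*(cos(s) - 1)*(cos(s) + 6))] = -(2*cos(s) + 5)*sin(s)/(5*(cos(s) - 1)^2*(cos(s) + 6)^2)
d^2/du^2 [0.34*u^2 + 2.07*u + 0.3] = 0.680000000000000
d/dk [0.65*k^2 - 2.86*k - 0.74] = 1.3*k - 2.86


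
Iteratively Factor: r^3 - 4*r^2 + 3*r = (r - 3)*(r^2 - r) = (r - 3)*(r - 1)*(r)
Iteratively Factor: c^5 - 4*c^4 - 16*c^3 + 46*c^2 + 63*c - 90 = (c - 1)*(c^4 - 3*c^3 - 19*c^2 + 27*c + 90) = (c - 1)*(c + 2)*(c^3 - 5*c^2 - 9*c + 45) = (c - 3)*(c - 1)*(c + 2)*(c^2 - 2*c - 15) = (c - 3)*(c - 1)*(c + 2)*(c + 3)*(c - 5)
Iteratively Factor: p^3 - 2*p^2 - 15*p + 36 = (p - 3)*(p^2 + p - 12) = (p - 3)*(p + 4)*(p - 3)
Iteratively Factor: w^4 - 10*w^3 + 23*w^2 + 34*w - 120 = (w - 3)*(w^3 - 7*w^2 + 2*w + 40) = (w - 4)*(w - 3)*(w^2 - 3*w - 10) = (w - 5)*(w - 4)*(w - 3)*(w + 2)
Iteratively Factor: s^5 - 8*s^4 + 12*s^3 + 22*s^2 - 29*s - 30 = (s - 5)*(s^4 - 3*s^3 - 3*s^2 + 7*s + 6) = (s - 5)*(s + 1)*(s^3 - 4*s^2 + s + 6) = (s - 5)*(s - 2)*(s + 1)*(s^2 - 2*s - 3) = (s - 5)*(s - 2)*(s + 1)^2*(s - 3)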